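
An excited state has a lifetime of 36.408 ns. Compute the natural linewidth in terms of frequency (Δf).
2.186 MHz

Using the energy-time uncertainty principle and E = hf:
ΔEΔt ≥ ℏ/2
hΔf·Δt ≥ ℏ/2

The minimum frequency uncertainty is:
Δf = ℏ/(2hτ) = 1/(4πτ)
Δf = 1/(4π × 3.641e-08 s)
Δf = 2.186e+06 Hz = 2.186 MHz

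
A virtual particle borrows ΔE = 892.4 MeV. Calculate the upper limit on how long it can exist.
3.688 × 10^-25 s

Using the energy-time uncertainty principle:
ΔEΔt ≥ ℏ/2

For a virtual particle borrowing energy ΔE, the maximum lifetime is:
Δt_max = ℏ/(2ΔE)

Converting energy:
ΔE = 892.4 MeV = 1.430e-10 J

Δt_max = (1.055e-34 J·s) / (2 × 1.430e-10 J)
Δt_max = 3.688e-25 s = 3.688 × 10^-25 s

Virtual particles with higher borrowed energy exist for shorter times.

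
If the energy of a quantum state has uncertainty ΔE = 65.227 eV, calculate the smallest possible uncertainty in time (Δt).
5.046 as

Using the energy-time uncertainty principle:
ΔEΔt ≥ ℏ/2

The minimum uncertainty in time is:
Δt_min = ℏ/(2ΔE)
Δt_min = (1.055e-34 J·s) / (2 × 1.045e-17 J)
Δt_min = 5.046e-18 s = 5.046 as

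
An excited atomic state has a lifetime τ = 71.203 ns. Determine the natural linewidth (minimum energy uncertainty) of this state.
4.622 neV

Using the energy-time uncertainty principle:
ΔEΔt ≥ ℏ/2

The lifetime τ represents the time uncertainty Δt.
The natural linewidth (minimum energy uncertainty) is:

ΔE = ℏ/(2τ)
ΔE = (1.055e-34 J·s) / (2 × 7.120e-08 s)
ΔE = 7.405e-28 J = 4.622 neV

This natural linewidth limits the precision of spectroscopic measurements.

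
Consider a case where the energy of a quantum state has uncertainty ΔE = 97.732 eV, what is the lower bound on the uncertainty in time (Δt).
3.367 as

Using the energy-time uncertainty principle:
ΔEΔt ≥ ℏ/2

The minimum uncertainty in time is:
Δt_min = ℏ/(2ΔE)
Δt_min = (1.055e-34 J·s) / (2 × 1.566e-17 J)
Δt_min = 3.367e-18 s = 3.367 as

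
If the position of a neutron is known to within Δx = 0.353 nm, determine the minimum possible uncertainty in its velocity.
89.182 m/s

Using the Heisenberg uncertainty principle and Δp = mΔv:
ΔxΔp ≥ ℏ/2
Δx(mΔv) ≥ ℏ/2

The minimum uncertainty in velocity is:
Δv_min = ℏ/(2mΔx)
Δv_min = (1.055e-34 J·s) / (2 × 1.675e-27 kg × 3.530e-10 m)
Δv_min = 8.918e+01 m/s = 89.182 m/s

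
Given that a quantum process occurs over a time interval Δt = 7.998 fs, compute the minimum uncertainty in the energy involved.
41.149 meV

Using the energy-time uncertainty principle:
ΔEΔt ≥ ℏ/2

The minimum uncertainty in energy is:
ΔE_min = ℏ/(2Δt)
ΔE_min = (1.055e-34 J·s) / (2 × 7.998e-15 s)
ΔE_min = 6.593e-21 J = 41.149 meV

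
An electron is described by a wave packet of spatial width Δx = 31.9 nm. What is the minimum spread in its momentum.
1.653 × 10^-27 kg·m/s

For a wave packet, the spatial width Δx and momentum spread Δp are related by the uncertainty principle:
ΔxΔp ≥ ℏ/2

The minimum momentum spread is:
Δp_min = ℏ/(2Δx)
Δp_min = (1.055e-34 J·s) / (2 × 3.190e-08 m)
Δp_min = 1.653e-27 kg·m/s

A wave packet cannot have both a well-defined position and well-defined momentum.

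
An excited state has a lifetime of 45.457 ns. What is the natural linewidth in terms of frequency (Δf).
1.751 MHz

Using the energy-time uncertainty principle and E = hf:
ΔEΔt ≥ ℏ/2
hΔf·Δt ≥ ℏ/2

The minimum frequency uncertainty is:
Δf = ℏ/(2hτ) = 1/(4πτ)
Δf = 1/(4π × 4.546e-08 s)
Δf = 1.751e+06 Hz = 1.751 MHz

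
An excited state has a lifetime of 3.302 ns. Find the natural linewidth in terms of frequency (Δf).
24.100 MHz

Using the energy-time uncertainty principle and E = hf:
ΔEΔt ≥ ℏ/2
hΔf·Δt ≥ ℏ/2

The minimum frequency uncertainty is:
Δf = ℏ/(2hτ) = 1/(4πτ)
Δf = 1/(4π × 3.302e-09 s)
Δf = 2.410e+07 Hz = 24.100 MHz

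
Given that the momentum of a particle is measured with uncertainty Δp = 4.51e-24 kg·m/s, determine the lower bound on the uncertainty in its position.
11.691 pm

Using the Heisenberg uncertainty principle:
ΔxΔp ≥ ℏ/2

The minimum uncertainty in position is:
Δx_min = ℏ/(2Δp)
Δx_min = (1.055e-34 J·s) / (2 × 4.510e-24 kg·m/s)
Δx_min = 1.169e-11 m = 11.691 pm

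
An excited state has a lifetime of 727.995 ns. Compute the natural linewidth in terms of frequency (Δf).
109.310 kHz

Using the energy-time uncertainty principle and E = hf:
ΔEΔt ≥ ℏ/2
hΔf·Δt ≥ ℏ/2

The minimum frequency uncertainty is:
Δf = ℏ/(2hτ) = 1/(4πτ)
Δf = 1/(4π × 7.280e-07 s)
Δf = 1.093e+05 Hz = 109.310 kHz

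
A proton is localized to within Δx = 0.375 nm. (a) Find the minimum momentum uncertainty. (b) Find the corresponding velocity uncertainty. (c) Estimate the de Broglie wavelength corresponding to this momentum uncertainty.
(a) Δp_min = 1.406 × 10^-25 kg·m/s
(b) Δv_min = 84.065 m/s
(c) λ_dB = 4.712 nm

Step-by-step:

(a) From the uncertainty principle:
Δp_min = ℏ/(2Δx) = (1.055e-34 J·s)/(2 × 3.750e-10 m) = 1.406e-25 kg·m/s

(b) The velocity uncertainty:
Δv = Δp/m = (1.406e-25 kg·m/s)/(1.673e-27 kg) = 8.407e+01 m/s = 84.065 m/s

(c) The de Broglie wavelength for this momentum:
λ = h/p = (6.626e-34 J·s)/(1.406e-25 kg·m/s) = 4.712e-09 m = 4.712 nm

Note: The de Broglie wavelength is comparable to the localization size, as expected from wave-particle duality.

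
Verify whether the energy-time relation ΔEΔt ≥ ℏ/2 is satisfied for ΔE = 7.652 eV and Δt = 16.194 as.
No, it violates the uncertainty relation.

Calculate the product ΔEΔt:
ΔE = 7.652 eV = 1.226e-18 J
ΔEΔt = (1.226e-18 J) × (1.619e-17 s)
ΔEΔt = 1.985e-35 J·s

Compare to the minimum allowed value ℏ/2:
ℏ/2 = 5.273e-35 J·s

Since ΔEΔt = 1.985e-35 J·s < 5.273e-35 J·s = ℏ/2,
this violates the uncertainty relation.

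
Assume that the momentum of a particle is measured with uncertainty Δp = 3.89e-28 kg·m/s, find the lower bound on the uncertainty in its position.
135.549 nm

Using the Heisenberg uncertainty principle:
ΔxΔp ≥ ℏ/2

The minimum uncertainty in position is:
Δx_min = ℏ/(2Δp)
Δx_min = (1.055e-34 J·s) / (2 × 3.890e-28 kg·m/s)
Δx_min = 1.355e-07 m = 135.549 nm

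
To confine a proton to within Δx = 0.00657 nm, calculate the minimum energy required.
120.178 meV

Localizing a particle requires giving it sufficient momentum uncertainty:

1. From uncertainty principle: Δp ≥ ℏ/(2Δx)
   Δp_min = (1.055e-34 J·s) / (2 × 6.570e-12 m)
   Δp_min = 8.026e-24 kg·m/s

2. This momentum uncertainty corresponds to kinetic energy:
   KE ≈ (Δp)²/(2m) = (8.026e-24)²/(2 × 1.673e-27 kg)
   KE = 1.925e-20 J = 120.178 meV

Tighter localization requires more energy.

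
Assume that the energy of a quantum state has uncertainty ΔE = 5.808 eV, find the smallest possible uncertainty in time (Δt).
56.664 as

Using the energy-time uncertainty principle:
ΔEΔt ≥ ℏ/2

The minimum uncertainty in time is:
Δt_min = ℏ/(2ΔE)
Δt_min = (1.055e-34 J·s) / (2 × 9.305e-19 J)
Δt_min = 5.666e-17 s = 56.664 as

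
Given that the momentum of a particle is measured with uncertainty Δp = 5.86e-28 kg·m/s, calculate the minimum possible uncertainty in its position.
89.981 nm

Using the Heisenberg uncertainty principle:
ΔxΔp ≥ ℏ/2

The minimum uncertainty in position is:
Δx_min = ℏ/(2Δp)
Δx_min = (1.055e-34 J·s) / (2 × 5.860e-28 kg·m/s)
Δx_min = 8.998e-08 m = 89.981 nm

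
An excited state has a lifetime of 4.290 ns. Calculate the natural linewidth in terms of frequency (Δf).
18.550 MHz

Using the energy-time uncertainty principle and E = hf:
ΔEΔt ≥ ℏ/2
hΔf·Δt ≥ ℏ/2

The minimum frequency uncertainty is:
Δf = ℏ/(2hτ) = 1/(4πτ)
Δf = 1/(4π × 4.290e-09 s)
Δf = 1.855e+07 Hz = 18.550 MHz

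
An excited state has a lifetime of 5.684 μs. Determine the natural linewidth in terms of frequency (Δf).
14.000 kHz

Using the energy-time uncertainty principle and E = hf:
ΔEΔt ≥ ℏ/2
hΔf·Δt ≥ ℏ/2

The minimum frequency uncertainty is:
Δf = ℏ/(2hτ) = 1/(4πτ)
Δf = 1/(4π × 5.684e-06 s)
Δf = 1.400e+04 Hz = 14.000 kHz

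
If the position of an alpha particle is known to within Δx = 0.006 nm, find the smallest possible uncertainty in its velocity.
1.323 km/s

Using the Heisenberg uncertainty principle and Δp = mΔv:
ΔxΔp ≥ ℏ/2
Δx(mΔv) ≥ ℏ/2

The minimum uncertainty in velocity is:
Δv_min = ℏ/(2mΔx)
Δv_min = (1.055e-34 J·s) / (2 × 6.645e-27 kg × 6.000e-12 m)
Δv_min = 1.323e+03 m/s = 1.323 km/s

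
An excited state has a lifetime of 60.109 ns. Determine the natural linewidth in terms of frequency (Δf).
1.324 MHz

Using the energy-time uncertainty principle and E = hf:
ΔEΔt ≥ ℏ/2
hΔf·Δt ≥ ℏ/2

The minimum frequency uncertainty is:
Δf = ℏ/(2hτ) = 1/(4πτ)
Δf = 1/(4π × 6.011e-08 s)
Δf = 1.324e+06 Hz = 1.324 MHz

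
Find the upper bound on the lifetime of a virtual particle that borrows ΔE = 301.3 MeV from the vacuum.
1.092 ys

Using the energy-time uncertainty principle:
ΔEΔt ≥ ℏ/2

For a virtual particle borrowing energy ΔE, the maximum lifetime is:
Δt_max = ℏ/(2ΔE)

Converting energy:
ΔE = 301.3 MeV = 4.827e-11 J

Δt_max = (1.055e-34 J·s) / (2 × 4.827e-11 J)
Δt_max = 1.092e-24 s = 1.092 ys

Virtual particles with higher borrowed energy exist for shorter times.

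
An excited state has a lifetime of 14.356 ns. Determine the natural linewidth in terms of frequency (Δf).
5.543 MHz

Using the energy-time uncertainty principle and E = hf:
ΔEΔt ≥ ℏ/2
hΔf·Δt ≥ ℏ/2

The minimum frequency uncertainty is:
Δf = ℏ/(2hτ) = 1/(4πτ)
Δf = 1/(4π × 1.436e-08 s)
Δf = 5.543e+06 Hz = 5.543 MHz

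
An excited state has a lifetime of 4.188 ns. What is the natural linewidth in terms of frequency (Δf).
19.001 MHz

Using the energy-time uncertainty principle and E = hf:
ΔEΔt ≥ ℏ/2
hΔf·Δt ≥ ℏ/2

The minimum frequency uncertainty is:
Δf = ℏ/(2hτ) = 1/(4πτ)
Δf = 1/(4π × 4.188e-09 s)
Δf = 1.900e+07 Hz = 19.001 MHz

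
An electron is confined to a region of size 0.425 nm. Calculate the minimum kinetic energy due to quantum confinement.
52.733 meV

Using the uncertainty principle:

1. Position uncertainty: Δx ≈ 4.250e-10 m
2. Minimum momentum uncertainty: Δp = ℏ/(2Δx) = 1.241e-25 kg·m/s
3. Minimum kinetic energy:
   KE = (Δp)²/(2m) = (1.241e-25)²/(2 × 9.109e-31 kg)
   KE = 8.449e-21 J = 52.733 meV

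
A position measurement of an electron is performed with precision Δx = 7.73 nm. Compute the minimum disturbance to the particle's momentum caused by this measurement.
6.821 × 10^-27 kg·m/s

The uncertainty principle implies that measuring position disturbs momentum:
ΔxΔp ≥ ℏ/2

When we measure position with precision Δx, we necessarily introduce a momentum uncertainty:
Δp ≥ ℏ/(2Δx)
Δp_min = (1.055e-34 J·s) / (2 × 7.730e-09 m)
Δp_min = 6.821e-27 kg·m/s

The more precisely we measure position, the greater the momentum disturbance.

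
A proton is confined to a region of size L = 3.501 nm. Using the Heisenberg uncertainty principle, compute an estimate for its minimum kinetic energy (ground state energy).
423.224 neV

Using the uncertainty principle to estimate ground state energy:

1. The position uncertainty is approximately the confinement size:
   Δx ≈ L = 3.501e-09 m

2. From ΔxΔp ≥ ℏ/2, the minimum momentum uncertainty is:
   Δp ≈ ℏ/(2L) = 1.506e-26 kg·m/s

3. The kinetic energy is approximately:
   KE ≈ (Δp)²/(2m) = (1.506e-26)²/(2 × 1.673e-27 kg)
   KE ≈ 6.781e-26 J = 423.224 neV

This is an order-of-magnitude estimate of the ground state energy.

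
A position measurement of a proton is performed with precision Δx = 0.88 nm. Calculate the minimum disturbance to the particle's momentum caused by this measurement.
5.992 × 10^-26 kg·m/s

The uncertainty principle implies that measuring position disturbs momentum:
ΔxΔp ≥ ℏ/2

When we measure position with precision Δx, we necessarily introduce a momentum uncertainty:
Δp ≥ ℏ/(2Δx)
Δp_min = (1.055e-34 J·s) / (2 × 8.800e-10 m)
Δp_min = 5.992e-26 kg·m/s

The more precisely we measure position, the greater the momentum disturbance.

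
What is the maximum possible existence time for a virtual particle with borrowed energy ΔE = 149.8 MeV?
2.197 ys

Using the energy-time uncertainty principle:
ΔEΔt ≥ ℏ/2

For a virtual particle borrowing energy ΔE, the maximum lifetime is:
Δt_max = ℏ/(2ΔE)

Converting energy:
ΔE = 149.8 MeV = 2.400e-11 J

Δt_max = (1.055e-34 J·s) / (2 × 2.400e-11 J)
Δt_max = 2.197e-24 s = 2.197 ys

Virtual particles with higher borrowed energy exist for shorter times.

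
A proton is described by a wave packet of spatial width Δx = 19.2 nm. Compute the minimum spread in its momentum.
2.746 × 10^-27 kg·m/s

For a wave packet, the spatial width Δx and momentum spread Δp are related by the uncertainty principle:
ΔxΔp ≥ ℏ/2

The minimum momentum spread is:
Δp_min = ℏ/(2Δx)
Δp_min = (1.055e-34 J·s) / (2 × 1.920e-08 m)
Δp_min = 2.746e-27 kg·m/s

A wave packet cannot have both a well-defined position and well-defined momentum.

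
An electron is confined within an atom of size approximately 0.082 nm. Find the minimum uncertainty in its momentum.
6.430 × 10^-25 kg·m/s

Using the Heisenberg uncertainty principle:
ΔxΔp ≥ ℏ/2

With Δx ≈ L = 8.200e-11 m (the confinement size):
Δp_min = ℏ/(2Δx)
Δp_min = (1.055e-34 J·s) / (2 × 8.200e-11 m)
Δp_min = 6.430e-25 kg·m/s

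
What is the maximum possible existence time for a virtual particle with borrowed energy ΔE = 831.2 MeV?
3.959 × 10^-25 s

Using the energy-time uncertainty principle:
ΔEΔt ≥ ℏ/2

For a virtual particle borrowing energy ΔE, the maximum lifetime is:
Δt_max = ℏ/(2ΔE)

Converting energy:
ΔE = 831.2 MeV = 1.332e-10 J

Δt_max = (1.055e-34 J·s) / (2 × 1.332e-10 J)
Δt_max = 3.959e-25 s = 3.959 × 10^-25 s

Virtual particles with higher borrowed energy exist for shorter times.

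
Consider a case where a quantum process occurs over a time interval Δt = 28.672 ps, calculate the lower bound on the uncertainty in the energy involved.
11.478 μeV

Using the energy-time uncertainty principle:
ΔEΔt ≥ ℏ/2

The minimum uncertainty in energy is:
ΔE_min = ℏ/(2Δt)
ΔE_min = (1.055e-34 J·s) / (2 × 2.867e-11 s)
ΔE_min = 1.839e-24 J = 11.478 μeV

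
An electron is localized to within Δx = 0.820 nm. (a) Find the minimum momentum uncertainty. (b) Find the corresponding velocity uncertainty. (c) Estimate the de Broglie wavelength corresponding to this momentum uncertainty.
(a) Δp_min = 6.430 × 10^-26 kg·m/s
(b) Δv_min = 70.590 km/s
(c) λ_dB = 10.304 nm

Step-by-step:

(a) From the uncertainty principle:
Δp_min = ℏ/(2Δx) = (1.055e-34 J·s)/(2 × 8.200e-10 m) = 6.430e-26 kg·m/s

(b) The velocity uncertainty:
Δv = Δp/m = (6.430e-26 kg·m/s)/(9.109e-31 kg) = 7.059e+04 m/s = 70.590 km/s

(c) The de Broglie wavelength for this momentum:
λ = h/p = (6.626e-34 J·s)/(6.430e-26 kg·m/s) = 1.030e-08 m = 10.304 nm

Note: The de Broglie wavelength is comparable to the localization size, as expected from wave-particle duality.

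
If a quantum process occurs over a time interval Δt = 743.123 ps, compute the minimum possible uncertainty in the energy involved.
442.869 neV

Using the energy-time uncertainty principle:
ΔEΔt ≥ ℏ/2

The minimum uncertainty in energy is:
ΔE_min = ℏ/(2Δt)
ΔE_min = (1.055e-34 J·s) / (2 × 7.431e-10 s)
ΔE_min = 7.096e-26 J = 442.869 neV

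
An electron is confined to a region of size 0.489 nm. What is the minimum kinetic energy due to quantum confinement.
39.833 meV

Using the uncertainty principle:

1. Position uncertainty: Δx ≈ 4.890e-10 m
2. Minimum momentum uncertainty: Δp = ℏ/(2Δx) = 1.078e-25 kg·m/s
3. Minimum kinetic energy:
   KE = (Δp)²/(2m) = (1.078e-25)²/(2 × 9.109e-31 kg)
   KE = 6.382e-21 J = 39.833 meV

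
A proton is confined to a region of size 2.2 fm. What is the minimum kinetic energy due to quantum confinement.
1.072 MeV

Using the uncertainty principle:

1. Position uncertainty: Δx ≈ 2.200e-15 m
2. Minimum momentum uncertainty: Δp = ℏ/(2Δx) = 2.397e-20 kg·m/s
3. Minimum kinetic energy:
   KE = (Δp)²/(2m) = (2.397e-20)²/(2 × 1.673e-27 kg)
   KE = 1.717e-13 J = 1.072 MeV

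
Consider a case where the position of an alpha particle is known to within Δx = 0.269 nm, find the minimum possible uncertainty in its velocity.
29.500 m/s

Using the Heisenberg uncertainty principle and Δp = mΔv:
ΔxΔp ≥ ℏ/2
Δx(mΔv) ≥ ℏ/2

The minimum uncertainty in velocity is:
Δv_min = ℏ/(2mΔx)
Δv_min = (1.055e-34 J·s) / (2 × 6.645e-27 kg × 2.690e-10 m)
Δv_min = 2.950e+01 m/s = 29.500 m/s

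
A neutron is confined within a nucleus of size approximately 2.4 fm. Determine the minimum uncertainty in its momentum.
2.197 × 10^-20 kg·m/s

Using the Heisenberg uncertainty principle:
ΔxΔp ≥ ℏ/2

With Δx ≈ L = 2.400e-15 m (the confinement size):
Δp_min = ℏ/(2Δx)
Δp_min = (1.055e-34 J·s) / (2 × 2.400e-15 m)
Δp_min = 2.197e-20 kg·m/s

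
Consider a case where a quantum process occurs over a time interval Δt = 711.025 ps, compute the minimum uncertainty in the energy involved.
462.861 neV

Using the energy-time uncertainty principle:
ΔEΔt ≥ ℏ/2

The minimum uncertainty in energy is:
ΔE_min = ℏ/(2Δt)
ΔE_min = (1.055e-34 J·s) / (2 × 7.110e-10 s)
ΔE_min = 7.416e-26 J = 462.861 neV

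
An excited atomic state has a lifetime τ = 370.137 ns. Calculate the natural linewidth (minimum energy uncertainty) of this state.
889.146 peV

Using the energy-time uncertainty principle:
ΔEΔt ≥ ℏ/2

The lifetime τ represents the time uncertainty Δt.
The natural linewidth (minimum energy uncertainty) is:

ΔE = ℏ/(2τ)
ΔE = (1.055e-34 J·s) / (2 × 3.701e-07 s)
ΔE = 1.425e-28 J = 889.146 peV

This natural linewidth limits the precision of spectroscopic measurements.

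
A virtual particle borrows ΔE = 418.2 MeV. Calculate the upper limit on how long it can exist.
7.870 × 10^-25 s

Using the energy-time uncertainty principle:
ΔEΔt ≥ ℏ/2

For a virtual particle borrowing energy ΔE, the maximum lifetime is:
Δt_max = ℏ/(2ΔE)

Converting energy:
ΔE = 418.2 MeV = 6.700e-11 J

Δt_max = (1.055e-34 J·s) / (2 × 6.700e-11 J)
Δt_max = 7.870e-25 s = 7.870 × 10^-25 s

Virtual particles with higher borrowed energy exist for shorter times.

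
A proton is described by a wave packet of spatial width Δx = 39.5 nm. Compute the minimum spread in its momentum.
1.335 × 10^-27 kg·m/s

For a wave packet, the spatial width Δx and momentum spread Δp are related by the uncertainty principle:
ΔxΔp ≥ ℏ/2

The minimum momentum spread is:
Δp_min = ℏ/(2Δx)
Δp_min = (1.055e-34 J·s) / (2 × 3.950e-08 m)
Δp_min = 1.335e-27 kg·m/s

A wave packet cannot have both a well-defined position and well-defined momentum.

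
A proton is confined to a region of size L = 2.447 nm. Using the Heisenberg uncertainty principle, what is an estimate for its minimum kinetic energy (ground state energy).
866.336 neV

Using the uncertainty principle to estimate ground state energy:

1. The position uncertainty is approximately the confinement size:
   Δx ≈ L = 2.447e-09 m

2. From ΔxΔp ≥ ℏ/2, the minimum momentum uncertainty is:
   Δp ≈ ℏ/(2L) = 2.155e-26 kg·m/s

3. The kinetic energy is approximately:
   KE ≈ (Δp)²/(2m) = (2.155e-26)²/(2 × 1.673e-27 kg)
   KE ≈ 1.388e-25 J = 866.336 neV

This is an order-of-magnitude estimate of the ground state energy.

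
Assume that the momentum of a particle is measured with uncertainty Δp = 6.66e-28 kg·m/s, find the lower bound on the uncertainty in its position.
79.172 nm

Using the Heisenberg uncertainty principle:
ΔxΔp ≥ ℏ/2

The minimum uncertainty in position is:
Δx_min = ℏ/(2Δp)
Δx_min = (1.055e-34 J·s) / (2 × 6.660e-28 kg·m/s)
Δx_min = 7.917e-08 m = 79.172 nm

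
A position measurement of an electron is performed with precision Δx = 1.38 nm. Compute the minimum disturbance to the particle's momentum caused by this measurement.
3.821 × 10^-26 kg·m/s

The uncertainty principle implies that measuring position disturbs momentum:
ΔxΔp ≥ ℏ/2

When we measure position with precision Δx, we necessarily introduce a momentum uncertainty:
Δp ≥ ℏ/(2Δx)
Δp_min = (1.055e-34 J·s) / (2 × 1.380e-09 m)
Δp_min = 3.821e-26 kg·m/s

The more precisely we measure position, the greater the momentum disturbance.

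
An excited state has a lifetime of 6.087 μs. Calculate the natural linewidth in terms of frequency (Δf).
13.073 kHz

Using the energy-time uncertainty principle and E = hf:
ΔEΔt ≥ ℏ/2
hΔf·Δt ≥ ℏ/2

The minimum frequency uncertainty is:
Δf = ℏ/(2hτ) = 1/(4πτ)
Δf = 1/(4π × 6.087e-06 s)
Δf = 1.307e+04 Hz = 13.073 kHz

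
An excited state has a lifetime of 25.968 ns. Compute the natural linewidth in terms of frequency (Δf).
3.064 MHz

Using the energy-time uncertainty principle and E = hf:
ΔEΔt ≥ ℏ/2
hΔf·Δt ≥ ℏ/2

The minimum frequency uncertainty is:
Δf = ℏ/(2hτ) = 1/(4πτ)
Δf = 1/(4π × 2.597e-08 s)
Δf = 3.064e+06 Hz = 3.064 MHz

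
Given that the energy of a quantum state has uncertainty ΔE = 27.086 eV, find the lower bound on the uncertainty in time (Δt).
12.150 as

Using the energy-time uncertainty principle:
ΔEΔt ≥ ℏ/2

The minimum uncertainty in time is:
Δt_min = ℏ/(2ΔE)
Δt_min = (1.055e-34 J·s) / (2 × 4.340e-18 J)
Δt_min = 1.215e-17 s = 12.150 as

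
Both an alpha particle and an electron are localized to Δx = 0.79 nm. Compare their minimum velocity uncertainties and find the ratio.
The electron has the larger minimum velocity uncertainty, by a ratio of 7294.3.

For both particles, Δp_min = ℏ/(2Δx) = 6.675e-26 kg·m/s (same for both).

The velocity uncertainty is Δv = Δp/m:
- alpha particle: Δv = 6.675e-26 / 6.645e-27 = 1.004e+01 m/s = 10.045 m/s
- electron: Δv = 6.675e-26 / 9.109e-31 = 7.327e+04 m/s = 73.271 km/s

Ratio: 7.327e+04 / 1.004e+01 = 7294.3

The lighter particle has larger velocity uncertainty because Δv ∝ 1/m.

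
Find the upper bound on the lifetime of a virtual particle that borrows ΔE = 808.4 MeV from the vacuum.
4.071 × 10^-25 s

Using the energy-time uncertainty principle:
ΔEΔt ≥ ℏ/2

For a virtual particle borrowing energy ΔE, the maximum lifetime is:
Δt_max = ℏ/(2ΔE)

Converting energy:
ΔE = 808.4 MeV = 1.295e-10 J

Δt_max = (1.055e-34 J·s) / (2 × 1.295e-10 J)
Δt_max = 4.071e-25 s = 4.071 × 10^-25 s

Virtual particles with higher borrowed energy exist for shorter times.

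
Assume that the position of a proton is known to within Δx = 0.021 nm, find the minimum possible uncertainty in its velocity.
1.501 km/s

Using the Heisenberg uncertainty principle and Δp = mΔv:
ΔxΔp ≥ ℏ/2
Δx(mΔv) ≥ ℏ/2

The minimum uncertainty in velocity is:
Δv_min = ℏ/(2mΔx)
Δv_min = (1.055e-34 J·s) / (2 × 1.673e-27 kg × 2.100e-11 m)
Δv_min = 1.501e+03 m/s = 1.501 km/s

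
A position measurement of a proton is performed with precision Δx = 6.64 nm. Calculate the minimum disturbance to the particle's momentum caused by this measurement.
7.941 × 10^-27 kg·m/s

The uncertainty principle implies that measuring position disturbs momentum:
ΔxΔp ≥ ℏ/2

When we measure position with precision Δx, we necessarily introduce a momentum uncertainty:
Δp ≥ ℏ/(2Δx)
Δp_min = (1.055e-34 J·s) / (2 × 6.640e-09 m)
Δp_min = 7.941e-27 kg·m/s

The more precisely we measure position, the greater the momentum disturbance.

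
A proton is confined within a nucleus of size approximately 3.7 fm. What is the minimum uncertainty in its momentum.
1.425 × 10^-20 kg·m/s

Using the Heisenberg uncertainty principle:
ΔxΔp ≥ ℏ/2

With Δx ≈ L = 3.700e-15 m (the confinement size):
Δp_min = ℏ/(2Δx)
Δp_min = (1.055e-34 J·s) / (2 × 3.700e-15 m)
Δp_min = 1.425e-20 kg·m/s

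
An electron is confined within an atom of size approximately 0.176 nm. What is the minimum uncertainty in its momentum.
2.996 × 10^-25 kg·m/s

Using the Heisenberg uncertainty principle:
ΔxΔp ≥ ℏ/2

With Δx ≈ L = 1.760e-10 m (the confinement size):
Δp_min = ℏ/(2Δx)
Δp_min = (1.055e-34 J·s) / (2 × 1.760e-10 m)
Δp_min = 2.996e-25 kg·m/s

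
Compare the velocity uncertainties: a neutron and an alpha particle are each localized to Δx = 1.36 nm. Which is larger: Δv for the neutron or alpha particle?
The neutron has the larger minimum velocity uncertainty, by a ratio of 4.0.

For both particles, Δp_min = ℏ/(2Δx) = 3.877e-26 kg·m/s (same for both).

The velocity uncertainty is Δv = Δp/m:
- neutron: Δv = 3.877e-26 / 1.675e-27 = 2.315e+01 m/s = 23.148 m/s
- alpha particle: Δv = 3.877e-26 / 6.645e-27 = 5.835e+00 m/s = 5.835 m/s

Ratio: 2.315e+01 / 5.835e+00 = 4.0

The lighter particle has larger velocity uncertainty because Δv ∝ 1/m.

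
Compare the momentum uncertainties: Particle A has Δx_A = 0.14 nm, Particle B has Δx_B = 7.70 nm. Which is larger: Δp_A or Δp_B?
Particle A has the larger minimum momentum uncertainty, by a factor of 55.00.

For each particle, the minimum momentum uncertainty is Δp_min = ℏ/(2Δx):

Particle A: Δp_A = ℏ/(2×1.400e-10 m) = 3.766e-25 kg·m/s
Particle B: Δp_B = ℏ/(2×7.700e-09 m) = 6.848e-27 kg·m/s

Ratio: Δp_A/Δp_B = 55.00

Since Δp_min ∝ 1/Δx, the particle with smaller position uncertainty (A) has larger momentum uncertainty.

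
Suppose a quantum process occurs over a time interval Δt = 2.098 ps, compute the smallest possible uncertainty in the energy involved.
156.867 μeV

Using the energy-time uncertainty principle:
ΔEΔt ≥ ℏ/2

The minimum uncertainty in energy is:
ΔE_min = ℏ/(2Δt)
ΔE_min = (1.055e-34 J·s) / (2 × 2.098e-12 s)
ΔE_min = 2.513e-23 J = 156.867 μeV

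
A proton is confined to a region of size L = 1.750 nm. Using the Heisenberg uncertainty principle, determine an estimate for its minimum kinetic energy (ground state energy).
1.694 μeV

Using the uncertainty principle to estimate ground state energy:

1. The position uncertainty is approximately the confinement size:
   Δx ≈ L = 1.750e-09 m

2. From ΔxΔp ≥ ℏ/2, the minimum momentum uncertainty is:
   Δp ≈ ℏ/(2L) = 3.013e-26 kg·m/s

3. The kinetic energy is approximately:
   KE ≈ (Δp)²/(2m) = (3.013e-26)²/(2 × 1.673e-27 kg)
   KE ≈ 2.714e-25 J = 1.694 μeV

This is an order-of-magnitude estimate of the ground state energy.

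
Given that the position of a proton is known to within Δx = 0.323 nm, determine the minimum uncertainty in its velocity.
97.599 m/s

Using the Heisenberg uncertainty principle and Δp = mΔv:
ΔxΔp ≥ ℏ/2
Δx(mΔv) ≥ ℏ/2

The minimum uncertainty in velocity is:
Δv_min = ℏ/(2mΔx)
Δv_min = (1.055e-34 J·s) / (2 × 1.673e-27 kg × 3.230e-10 m)
Δv_min = 9.760e+01 m/s = 97.599 m/s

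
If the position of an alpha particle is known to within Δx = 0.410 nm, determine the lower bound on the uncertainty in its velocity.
19.355 m/s

Using the Heisenberg uncertainty principle and Δp = mΔv:
ΔxΔp ≥ ℏ/2
Δx(mΔv) ≥ ℏ/2

The minimum uncertainty in velocity is:
Δv_min = ℏ/(2mΔx)
Δv_min = (1.055e-34 J·s) / (2 × 6.645e-27 kg × 4.100e-10 m)
Δv_min = 1.935e+01 m/s = 19.355 m/s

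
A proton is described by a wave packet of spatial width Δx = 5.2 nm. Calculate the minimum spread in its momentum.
1.014 × 10^-26 kg·m/s

For a wave packet, the spatial width Δx and momentum spread Δp are related by the uncertainty principle:
ΔxΔp ≥ ℏ/2

The minimum momentum spread is:
Δp_min = ℏ/(2Δx)
Δp_min = (1.055e-34 J·s) / (2 × 5.200e-09 m)
Δp_min = 1.014e-26 kg·m/s

A wave packet cannot have both a well-defined position and well-defined momentum.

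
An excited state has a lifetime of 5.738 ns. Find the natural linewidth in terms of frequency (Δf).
13.869 MHz

Using the energy-time uncertainty principle and E = hf:
ΔEΔt ≥ ℏ/2
hΔf·Δt ≥ ℏ/2

The minimum frequency uncertainty is:
Δf = ℏ/(2hτ) = 1/(4πτ)
Δf = 1/(4π × 5.738e-09 s)
Δf = 1.387e+07 Hz = 13.869 MHz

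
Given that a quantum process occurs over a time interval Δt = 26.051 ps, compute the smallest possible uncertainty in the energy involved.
12.633 μeV

Using the energy-time uncertainty principle:
ΔEΔt ≥ ℏ/2

The minimum uncertainty in energy is:
ΔE_min = ℏ/(2Δt)
ΔE_min = (1.055e-34 J·s) / (2 × 2.605e-11 s)
ΔE_min = 2.024e-24 J = 12.633 μeV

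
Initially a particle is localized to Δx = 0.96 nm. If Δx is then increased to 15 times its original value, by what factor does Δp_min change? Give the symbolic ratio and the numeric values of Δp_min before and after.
Original Δp_min = 5.493 × 10^-26 kg·m/s; new Δp'_min = 3.662 × 10^-27 kg·m/s; ratio Δp'_min/Δp_min = 1/15.

From the uncertainty principle ΔxΔp ≥ ℏ/2, the minimum momentum uncertainty is Δp_min = ℏ/(2Δx).

Original (Δx = 0.96 nm = 9.600e-10 m):
Δp_min = (1.055e-34 J·s)/(2 × 9.600e-10 m) = 5.493e-26 kg·m/s

When Δx → 15Δx:
Δp'_min = ℏ/(2 × 15Δx) = (1/15) × ℏ/(2Δx) = (1/15) × Δp_min
Δp'_min = 1/15 × 5.493e-26 kg·m/s = 3.662e-27 kg·m/s

Since Δp_min ∝ 1/Δx, when Δx is increased to 15 times its original value, Δp_min decreases to 1/15 of its original value.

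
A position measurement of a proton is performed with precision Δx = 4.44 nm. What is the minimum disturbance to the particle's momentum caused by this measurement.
1.188 × 10^-26 kg·m/s

The uncertainty principle implies that measuring position disturbs momentum:
ΔxΔp ≥ ℏ/2

When we measure position with precision Δx, we necessarily introduce a momentum uncertainty:
Δp ≥ ℏ/(2Δx)
Δp_min = (1.055e-34 J·s) / (2 × 4.440e-09 m)
Δp_min = 1.188e-26 kg·m/s

The more precisely we measure position, the greater the momentum disturbance.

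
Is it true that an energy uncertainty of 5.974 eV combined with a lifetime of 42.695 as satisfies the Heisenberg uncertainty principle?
No, it violates the uncertainty relation.

Calculate the product ΔEΔt:
ΔE = 5.974 eV = 9.571e-19 J
ΔEΔt = (9.571e-19 J) × (4.270e-17 s)
ΔEΔt = 4.087e-35 J·s

Compare to the minimum allowed value ℏ/2:
ℏ/2 = 5.273e-35 J·s

Since ΔEΔt = 4.087e-35 J·s < 5.273e-35 J·s = ℏ/2,
this violates the uncertainty relation.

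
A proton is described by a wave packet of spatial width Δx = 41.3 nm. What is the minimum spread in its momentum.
1.277 × 10^-27 kg·m/s

For a wave packet, the spatial width Δx and momentum spread Δp are related by the uncertainty principle:
ΔxΔp ≥ ℏ/2

The minimum momentum spread is:
Δp_min = ℏ/(2Δx)
Δp_min = (1.055e-34 J·s) / (2 × 4.130e-08 m)
Δp_min = 1.277e-27 kg·m/s

A wave packet cannot have both a well-defined position and well-defined momentum.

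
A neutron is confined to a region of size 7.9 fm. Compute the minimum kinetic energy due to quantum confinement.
83.005 keV

Using the uncertainty principle:

1. Position uncertainty: Δx ≈ 7.900e-15 m
2. Minimum momentum uncertainty: Δp = ℏ/(2Δx) = 6.675e-21 kg·m/s
3. Minimum kinetic energy:
   KE = (Δp)²/(2m) = (6.675e-21)²/(2 × 1.675e-27 kg)
   KE = 1.330e-14 J = 83.005 keV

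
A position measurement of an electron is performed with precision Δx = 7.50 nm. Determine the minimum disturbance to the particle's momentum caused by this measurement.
7.030 × 10^-27 kg·m/s

The uncertainty principle implies that measuring position disturbs momentum:
ΔxΔp ≥ ℏ/2

When we measure position with precision Δx, we necessarily introduce a momentum uncertainty:
Δp ≥ ℏ/(2Δx)
Δp_min = (1.055e-34 J·s) / (2 × 7.500e-09 m)
Δp_min = 7.030e-27 kg·m/s

The more precisely we measure position, the greater the momentum disturbance.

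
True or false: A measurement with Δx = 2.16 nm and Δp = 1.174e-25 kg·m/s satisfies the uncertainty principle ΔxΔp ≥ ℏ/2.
Yes, it satisfies the uncertainty principle.

Calculate the product ΔxΔp:
ΔxΔp = (2.160e-09 m) × (1.174e-25 kg·m/s)
ΔxΔp = 2.536e-34 J·s

Compare to the minimum allowed value ℏ/2:
ℏ/2 = 5.273e-35 J·s

Since ΔxΔp = 2.536e-34 J·s ≥ 5.273e-35 J·s = ℏ/2,
the measurement satisfies the uncertainty principle.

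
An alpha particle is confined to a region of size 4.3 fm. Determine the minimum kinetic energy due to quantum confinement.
70.622 keV

Using the uncertainty principle:

1. Position uncertainty: Δx ≈ 4.300e-15 m
2. Minimum momentum uncertainty: Δp = ℏ/(2Δx) = 1.226e-20 kg·m/s
3. Minimum kinetic energy:
   KE = (Δp)²/(2m) = (1.226e-20)²/(2 × 6.645e-27 kg)
   KE = 1.131e-14 J = 70.622 keV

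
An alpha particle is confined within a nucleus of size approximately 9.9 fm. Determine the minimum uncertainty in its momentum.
5.326 × 10^-21 kg·m/s

Using the Heisenberg uncertainty principle:
ΔxΔp ≥ ℏ/2

With Δx ≈ L = 9.900e-15 m (the confinement size):
Δp_min = ℏ/(2Δx)
Δp_min = (1.055e-34 J·s) / (2 × 9.900e-15 m)
Δp_min = 5.326e-21 kg·m/s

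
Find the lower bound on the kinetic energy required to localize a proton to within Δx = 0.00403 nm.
319.407 meV

Localizing a particle requires giving it sufficient momentum uncertainty:

1. From uncertainty principle: Δp ≥ ℏ/(2Δx)
   Δp_min = (1.055e-34 J·s) / (2 × 4.030e-12 m)
   Δp_min = 1.308e-23 kg·m/s

2. This momentum uncertainty corresponds to kinetic energy:
   KE ≈ (Δp)²/(2m) = (1.308e-23)²/(2 × 1.673e-27 kg)
   KE = 5.117e-20 J = 319.407 meV

Tighter localization requires more energy.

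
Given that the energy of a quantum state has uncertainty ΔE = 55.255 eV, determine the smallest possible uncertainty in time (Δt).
5.956 as

Using the energy-time uncertainty principle:
ΔEΔt ≥ ℏ/2

The minimum uncertainty in time is:
Δt_min = ℏ/(2ΔE)
Δt_min = (1.055e-34 J·s) / (2 × 8.853e-18 J)
Δt_min = 5.956e-18 s = 5.956 as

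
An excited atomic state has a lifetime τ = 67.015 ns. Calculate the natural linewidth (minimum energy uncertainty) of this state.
4.911 neV

Using the energy-time uncertainty principle:
ΔEΔt ≥ ℏ/2

The lifetime τ represents the time uncertainty Δt.
The natural linewidth (minimum energy uncertainty) is:

ΔE = ℏ/(2τ)
ΔE = (1.055e-34 J·s) / (2 × 6.701e-08 s)
ΔE = 7.868e-28 J = 4.911 neV

This natural linewidth limits the precision of spectroscopic measurements.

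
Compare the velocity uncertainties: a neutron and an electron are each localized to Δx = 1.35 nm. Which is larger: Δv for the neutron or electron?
The electron has the larger minimum velocity uncertainty, by a ratio of 1838.7.

For both particles, Δp_min = ℏ/(2Δx) = 3.906e-26 kg·m/s (same for both).

The velocity uncertainty is Δv = Δp/m:
- neutron: Δv = 3.906e-26 / 1.675e-27 = 2.332e+01 m/s = 23.319 m/s
- electron: Δv = 3.906e-26 / 9.109e-31 = 4.288e+04 m/s = 42.877 km/s

Ratio: 4.288e+04 / 2.332e+01 = 1838.7

The lighter particle has larger velocity uncertainty because Δv ∝ 1/m.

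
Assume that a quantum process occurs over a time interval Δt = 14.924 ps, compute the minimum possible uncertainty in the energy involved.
22.052 μeV

Using the energy-time uncertainty principle:
ΔEΔt ≥ ℏ/2

The minimum uncertainty in energy is:
ΔE_min = ℏ/(2Δt)
ΔE_min = (1.055e-34 J·s) / (2 × 1.492e-11 s)
ΔE_min = 3.533e-24 J = 22.052 μeV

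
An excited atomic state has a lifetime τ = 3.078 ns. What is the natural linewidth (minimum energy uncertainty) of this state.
106.922 neV

Using the energy-time uncertainty principle:
ΔEΔt ≥ ℏ/2

The lifetime τ represents the time uncertainty Δt.
The natural linewidth (minimum energy uncertainty) is:

ΔE = ℏ/(2τ)
ΔE = (1.055e-34 J·s) / (2 × 3.078e-09 s)
ΔE = 1.713e-26 J = 106.922 neV

This natural linewidth limits the precision of spectroscopic measurements.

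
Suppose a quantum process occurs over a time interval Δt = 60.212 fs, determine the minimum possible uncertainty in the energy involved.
5.466 meV

Using the energy-time uncertainty principle:
ΔEΔt ≥ ℏ/2

The minimum uncertainty in energy is:
ΔE_min = ℏ/(2Δt)
ΔE_min = (1.055e-34 J·s) / (2 × 6.021e-14 s)
ΔE_min = 8.757e-22 J = 5.466 meV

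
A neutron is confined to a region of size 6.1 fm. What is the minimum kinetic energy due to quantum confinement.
139.218 keV

Using the uncertainty principle:

1. Position uncertainty: Δx ≈ 6.100e-15 m
2. Minimum momentum uncertainty: Δp = ℏ/(2Δx) = 8.644e-21 kg·m/s
3. Minimum kinetic energy:
   KE = (Δp)²/(2m) = (8.644e-21)²/(2 × 1.675e-27 kg)
   KE = 2.231e-14 J = 139.218 keV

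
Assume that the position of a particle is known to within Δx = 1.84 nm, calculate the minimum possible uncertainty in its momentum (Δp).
2.866 × 10^-26 kg·m/s

Using the Heisenberg uncertainty principle:
ΔxΔp ≥ ℏ/2

The minimum uncertainty in momentum is:
Δp_min = ℏ/(2Δx)
Δp_min = (1.055e-34 J·s) / (2 × 1.840e-09 m)
Δp_min = 2.866e-26 kg·m/s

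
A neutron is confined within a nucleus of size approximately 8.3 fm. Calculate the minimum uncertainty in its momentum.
6.353 × 10^-21 kg·m/s

Using the Heisenberg uncertainty principle:
ΔxΔp ≥ ℏ/2

With Δx ≈ L = 8.300e-15 m (the confinement size):
Δp_min = ℏ/(2Δx)
Δp_min = (1.055e-34 J·s) / (2 × 8.300e-15 m)
Δp_min = 6.353e-21 kg·m/s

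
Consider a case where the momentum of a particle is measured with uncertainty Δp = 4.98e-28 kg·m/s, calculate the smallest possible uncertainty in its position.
105.881 nm

Using the Heisenberg uncertainty principle:
ΔxΔp ≥ ℏ/2

The minimum uncertainty in position is:
Δx_min = ℏ/(2Δp)
Δx_min = (1.055e-34 J·s) / (2 × 4.980e-28 kg·m/s)
Δx_min = 1.059e-07 m = 105.881 nm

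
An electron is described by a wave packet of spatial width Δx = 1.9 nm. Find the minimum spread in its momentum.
2.775 × 10^-26 kg·m/s

For a wave packet, the spatial width Δx and momentum spread Δp are related by the uncertainty principle:
ΔxΔp ≥ ℏ/2

The minimum momentum spread is:
Δp_min = ℏ/(2Δx)
Δp_min = (1.055e-34 J·s) / (2 × 1.900e-09 m)
Δp_min = 2.775e-26 kg·m/s

A wave packet cannot have both a well-defined position and well-defined momentum.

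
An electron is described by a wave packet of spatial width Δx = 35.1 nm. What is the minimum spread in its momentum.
1.502 × 10^-27 kg·m/s

For a wave packet, the spatial width Δx and momentum spread Δp are related by the uncertainty principle:
ΔxΔp ≥ ℏ/2

The minimum momentum spread is:
Δp_min = ℏ/(2Δx)
Δp_min = (1.055e-34 J·s) / (2 × 3.510e-08 m)
Δp_min = 1.502e-27 kg·m/s

A wave packet cannot have both a well-defined position and well-defined momentum.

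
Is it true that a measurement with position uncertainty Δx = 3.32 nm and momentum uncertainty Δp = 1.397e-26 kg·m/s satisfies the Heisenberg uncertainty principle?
No, it violates the uncertainty principle (impossible measurement).

Calculate the product ΔxΔp:
ΔxΔp = (3.320e-09 m) × (1.397e-26 kg·m/s)
ΔxΔp = 4.638e-35 J·s

Compare to the minimum allowed value ℏ/2:
ℏ/2 = 5.273e-35 J·s

Since ΔxΔp = 4.638e-35 J·s < 5.273e-35 J·s = ℏ/2,
the measurement violates the uncertainty principle.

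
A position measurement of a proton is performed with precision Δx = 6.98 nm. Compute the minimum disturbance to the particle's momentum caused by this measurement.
7.554 × 10^-27 kg·m/s

The uncertainty principle implies that measuring position disturbs momentum:
ΔxΔp ≥ ℏ/2

When we measure position with precision Δx, we necessarily introduce a momentum uncertainty:
Δp ≥ ℏ/(2Δx)
Δp_min = (1.055e-34 J·s) / (2 × 6.980e-09 m)
Δp_min = 7.554e-27 kg·m/s

The more precisely we measure position, the greater the momentum disturbance.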